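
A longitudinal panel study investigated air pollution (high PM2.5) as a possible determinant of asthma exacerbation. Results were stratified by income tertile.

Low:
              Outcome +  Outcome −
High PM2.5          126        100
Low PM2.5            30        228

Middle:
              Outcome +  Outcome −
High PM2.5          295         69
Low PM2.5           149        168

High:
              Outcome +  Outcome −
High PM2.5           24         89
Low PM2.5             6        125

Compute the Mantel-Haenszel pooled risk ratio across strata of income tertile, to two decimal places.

RR_MH = Σ(aᵢ·n₀ᵢ/nᵢ) / Σ(cᵢ·n₁ᵢ/nᵢ), with n₁ᵢ = aᵢ+bᵢ (exposed), n₀ᵢ = cᵢ+dᵢ (unexposed), nᵢ = n₁ᵢ+n₀ᵢ.
Stratum 1 (Low): n₁ = 226, n₀ = 258, n = 484; a·n₀/n = 126·258/484 = 67.1653; c·n₁/n = 30·226/484 = 14.0083
Stratum 2 (Middle): n₁ = 364, n₀ = 317, n = 681; a·n₀/n = 295·317/681 = 137.3201; c·n₁/n = 149·364/681 = 79.6417
Stratum 3 (High): n₁ = 113, n₀ = 131, n = 244; a·n₀/n = 24·131/244 = 12.8852; c·n₁/n = 6·113/244 = 2.7787
RR_MH = (67.1653 + 137.3201 + 12.8852) / (14.0083 + 79.6417 + 2.7787) = 217.3707 / 96.4287 = 2.25421

2.25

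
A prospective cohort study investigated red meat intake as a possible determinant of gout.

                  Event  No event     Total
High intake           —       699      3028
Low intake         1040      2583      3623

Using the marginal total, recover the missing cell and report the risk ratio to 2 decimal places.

2.68

The missing cell is in the exposed row: 3028 − 699 = 2329.
So a = 2329, b = 699, c = 1040, d = 2583.
RR = [a/(a+b)] / [c/(c+d)] = (2329/3028) / (1040/3623) = 0.76915/0.28705 = 2.67947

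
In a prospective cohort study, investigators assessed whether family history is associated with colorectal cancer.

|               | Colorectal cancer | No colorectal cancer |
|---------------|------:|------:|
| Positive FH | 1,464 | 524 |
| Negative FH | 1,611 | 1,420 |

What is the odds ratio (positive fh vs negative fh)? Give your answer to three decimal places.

2.463

Cells: a = 1464, b = 524, c = 1611, d = 1420.
OR = (a·d)/(b·c) = (1464 × 1420) / (524 × 1611) = 2078880 / 844164 = 2.46265
The odds of colorectal cancer are about 2.46 times as high in the positive fh group.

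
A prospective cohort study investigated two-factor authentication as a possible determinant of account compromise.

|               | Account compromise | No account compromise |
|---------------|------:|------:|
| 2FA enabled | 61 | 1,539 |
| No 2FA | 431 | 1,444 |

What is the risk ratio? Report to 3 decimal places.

0.166

Cells: a = 61, b = 1539, c = 431, d = 1444.
Risk in exposed = 61/1600 = 0.03812; risk in unexposed = 431/1875 = 0.22987.
RR = 0.03812 / 0.22987 = 0.16586
The risk is 83% lower among the exposed than among the unexposed.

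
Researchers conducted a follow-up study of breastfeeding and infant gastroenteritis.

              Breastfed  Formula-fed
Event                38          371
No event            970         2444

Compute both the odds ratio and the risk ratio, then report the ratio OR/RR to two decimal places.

Reading the table with exposure as columns: a = 38 (Breastfed, case), b = 970 (Breastfed, non-case), c = 371 (Formula-fed, case), d = 2444.
OR = (38·2444)/(970·371) = 92872/359870 = 0.25807
Risk in exposed = 38/1008 = 0.03770; risk in unexposed = 371/2815 = 0.13179; RR = 0.28604
OR/RR = 0.25807 / 0.28604 = 0.90222
The outcome is not rare, so the OR lies further from 1 than the RR.

0.90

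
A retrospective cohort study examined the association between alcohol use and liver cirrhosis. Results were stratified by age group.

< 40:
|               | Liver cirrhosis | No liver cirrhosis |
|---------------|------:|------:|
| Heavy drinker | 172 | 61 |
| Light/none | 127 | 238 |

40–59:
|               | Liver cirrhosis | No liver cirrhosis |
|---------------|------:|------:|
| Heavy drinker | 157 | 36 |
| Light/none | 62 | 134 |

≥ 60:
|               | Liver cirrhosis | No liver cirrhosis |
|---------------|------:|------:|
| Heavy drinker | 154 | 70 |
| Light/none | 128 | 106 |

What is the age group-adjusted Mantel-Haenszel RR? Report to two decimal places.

1.84

RR_MH = Σ(aᵢ·n₀ᵢ/nᵢ) / Σ(cᵢ·n₁ᵢ/nᵢ), with n₁ᵢ = aᵢ+bᵢ (exposed), n₀ᵢ = cᵢ+dᵢ (unexposed), nᵢ = n₁ᵢ+n₀ᵢ.
Stratum 1 (< 40): n₁ = 233, n₀ = 365, n = 598; a·n₀/n = 172·365/598 = 104.9833; c·n₁/n = 127·233/598 = 49.4833
Stratum 2 (40–59): n₁ = 193, n₀ = 196, n = 389; a·n₀/n = 157·196/389 = 79.1054; c·n₁/n = 62·193/389 = 30.7609
Stratum 3 (≥ 60): n₁ = 224, n₀ = 234, n = 458; a·n₀/n = 154·234/458 = 78.6812; c·n₁/n = 128·224/458 = 62.6026
RR_MH = (104.9833 + 79.1054 + 78.6812) / (49.4833 + 30.7609 + 62.6026) = 262.7699 / 142.8468 = 1.83952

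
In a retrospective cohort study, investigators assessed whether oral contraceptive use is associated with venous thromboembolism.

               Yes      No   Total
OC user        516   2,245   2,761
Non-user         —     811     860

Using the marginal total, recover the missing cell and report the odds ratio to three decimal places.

The missing cell is in the unexposed row: 860 − 811 = 49.
So a = 516, b = 2245, c = 49, d = 811.
OR = (a·d)/(b·c) = (516 × 811) / (2245 × 49) = 418476 / 110005 = 3.80415

3.804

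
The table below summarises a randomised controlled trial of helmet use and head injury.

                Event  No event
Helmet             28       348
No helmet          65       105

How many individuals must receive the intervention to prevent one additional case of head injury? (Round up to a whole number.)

4

Risk in treated group = 28/376 = 0.07447; risk in control = 65/170 = 0.38235.
Absolute risk reduction = 0.38235 − 0.07447 = 0.30788
NNT = 1 / ARR = 1 / 0.30788 = 3.248 → round up → 4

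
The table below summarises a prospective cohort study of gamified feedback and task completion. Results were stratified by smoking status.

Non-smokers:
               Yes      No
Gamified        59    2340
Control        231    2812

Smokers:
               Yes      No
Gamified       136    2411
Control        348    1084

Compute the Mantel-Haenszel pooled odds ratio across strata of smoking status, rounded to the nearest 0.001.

0.218

OR_MH = Σ(aᵢdᵢ/nᵢ) / Σ(bᵢcᵢ/nᵢ), where nᵢ is the stratum total.
Stratum 1 (Non-smokers): n = 5442; a·d/n = 59·2812/5442 = 30.4866; b·c/n = 2340·231/5442 = 99.3275
Stratum 2 (Smokers): n = 3979; a·d/n = 136·1084/3979 = 37.0505; b·c/n = 2411·348/3979 = 210.8640
OR_MH = (30.4866 + 37.0505) / (99.3275 + 210.8640) = 67.5371 / 310.1915 = 0.21773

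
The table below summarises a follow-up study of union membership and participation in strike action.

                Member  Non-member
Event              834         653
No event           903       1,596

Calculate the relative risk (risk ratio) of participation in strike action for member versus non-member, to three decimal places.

1.654

Reading the table with exposure as columns: a = 834 (Member, case), b = 903 (Member, non-case), c = 653 (Non-member, case), d = 1596.
Risk in exposed = 834/1737 = 0.48014; risk in unexposed = 653/2249 = 0.29035.
RR = 0.48014 / 0.29035 = 1.65365
The risk among the exposed is 1.65 times that among the unexposed.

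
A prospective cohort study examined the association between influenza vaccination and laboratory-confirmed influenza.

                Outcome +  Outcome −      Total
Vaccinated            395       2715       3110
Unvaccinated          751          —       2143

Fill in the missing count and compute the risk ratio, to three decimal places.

The missing cell is in the unexposed row: 2143 − 751 = 1392.
So a = 395, b = 2715, c = 751, d = 1392.
RR = [a/(a+b)] / [c/(c+d)] = (395/3110) / (751/2143) = 0.12701/0.35044 = 0.36243

0.362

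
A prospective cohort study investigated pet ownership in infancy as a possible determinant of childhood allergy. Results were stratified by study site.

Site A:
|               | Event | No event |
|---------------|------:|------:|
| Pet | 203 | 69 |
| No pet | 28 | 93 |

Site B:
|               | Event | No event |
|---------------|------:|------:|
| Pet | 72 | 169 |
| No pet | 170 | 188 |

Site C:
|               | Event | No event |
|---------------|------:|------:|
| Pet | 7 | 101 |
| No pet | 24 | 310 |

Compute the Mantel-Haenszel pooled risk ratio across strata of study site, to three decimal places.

1.183

RR_MH = Σ(aᵢ·n₀ᵢ/nᵢ) / Σ(cᵢ·n₁ᵢ/nᵢ), with n₁ᵢ = aᵢ+bᵢ (exposed), n₀ᵢ = cᵢ+dᵢ (unexposed), nᵢ = n₁ᵢ+n₀ᵢ.
Stratum 1 (Site A): n₁ = 272, n₀ = 121, n = 393; a·n₀/n = 203·121/393 = 62.5013; c·n₁/n = 28·272/393 = 19.3791
Stratum 2 (Site B): n₁ = 241, n₀ = 358, n = 599; a·n₀/n = 72·358/599 = 43.0317; c·n₁/n = 170·241/599 = 68.3973
Stratum 3 (Site C): n₁ = 108, n₀ = 334, n = 442; a·n₀/n = 7·334/442 = 5.2896; c·n₁/n = 24·108/442 = 5.8643
RR_MH = (62.5013 + 43.0317 + 5.2896) / (19.3791 + 68.3973 + 5.8643) = 110.8226 / 93.6407 = 1.18349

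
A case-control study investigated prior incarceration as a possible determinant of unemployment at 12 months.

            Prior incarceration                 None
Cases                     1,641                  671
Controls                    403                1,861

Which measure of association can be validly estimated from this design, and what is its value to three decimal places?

11.293

Reading the table with exposure as columns: a = 1641 (Prior incarceration, case), b = 403 (Prior incarceration, non-case), c = 671 (None, case), d = 1861.
This is a case-control study: participants were sampled on outcome status, so risks in the source population cannot be estimated directly — relative risk is not valid here. The odds ratio is the appropriate measure.
OR = (a·d)/(b·c) = (1641 × 1861) / (403 × 671) = 3053901 / 270413 = 11.29347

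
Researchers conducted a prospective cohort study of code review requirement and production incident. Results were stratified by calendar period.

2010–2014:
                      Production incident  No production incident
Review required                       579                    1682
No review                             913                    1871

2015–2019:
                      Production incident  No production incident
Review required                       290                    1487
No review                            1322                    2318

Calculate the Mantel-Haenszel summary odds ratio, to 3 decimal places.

0.508

OR_MH = Σ(aᵢdᵢ/nᵢ) / Σ(bᵢcᵢ/nᵢ), where nᵢ is the stratum total.
Stratum 1 (2010–2014): n = 5045; a·d/n = 579·1871/5045 = 214.7292; b·c/n = 1682·913/5045 = 304.3937
Stratum 2 (2015–2019): n = 5417; a·d/n = 290·2318/5417 = 124.0945; b·c/n = 1487·1322/5417 = 362.8972
OR_MH = (214.7292 + 124.0945) / (304.3937 + 362.8972) = 338.8238 / 667.2908 = 0.50776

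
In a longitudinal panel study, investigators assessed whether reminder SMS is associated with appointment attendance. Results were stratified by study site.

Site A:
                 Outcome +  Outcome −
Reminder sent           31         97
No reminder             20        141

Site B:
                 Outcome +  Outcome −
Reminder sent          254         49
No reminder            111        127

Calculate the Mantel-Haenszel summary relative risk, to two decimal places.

1.82

RR_MH = Σ(aᵢ·n₀ᵢ/nᵢ) / Σ(cᵢ·n₁ᵢ/nᵢ), with n₁ᵢ = aᵢ+bᵢ (exposed), n₀ᵢ = cᵢ+dᵢ (unexposed), nᵢ = n₁ᵢ+n₀ᵢ.
Stratum 1 (Site A): n₁ = 128, n₀ = 161, n = 289; a·n₀/n = 31·161/289 = 17.2699; c·n₁/n = 20·128/289 = 8.8581
Stratum 2 (Site B): n₁ = 303, n₀ = 238, n = 541; a·n₀/n = 254·238/541 = 111.7412; c·n₁/n = 111·303/541 = 62.1682
RR_MH = (17.2699 + 111.7412) / (8.8581 + 62.1682) = 129.0111 / 71.0263 = 1.81638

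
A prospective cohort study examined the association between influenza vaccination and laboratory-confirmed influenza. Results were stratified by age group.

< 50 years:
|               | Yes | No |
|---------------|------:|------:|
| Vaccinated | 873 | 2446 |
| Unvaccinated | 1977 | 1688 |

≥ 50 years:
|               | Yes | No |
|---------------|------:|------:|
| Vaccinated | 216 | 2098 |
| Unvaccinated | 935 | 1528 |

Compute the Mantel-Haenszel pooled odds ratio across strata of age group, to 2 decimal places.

OR_MH = Σ(aᵢdᵢ/nᵢ) / Σ(bᵢcᵢ/nᵢ), where nᵢ is the stratum total.
Stratum 1 (< 50 years): n = 6984; a·d/n = 873·1688/6984 = 211.0000; b·c/n = 2446·1977/6984 = 692.4029
Stratum 2 (≥ 50 years): n = 4777; a·d/n = 216·1528/4777 = 69.0911; b·c/n = 2098·935/4777 = 410.6406
OR_MH = (211.0000 + 69.0911) / (692.4029 + 410.6406) = 280.0911 / 1103.0435 = 0.25393

0.25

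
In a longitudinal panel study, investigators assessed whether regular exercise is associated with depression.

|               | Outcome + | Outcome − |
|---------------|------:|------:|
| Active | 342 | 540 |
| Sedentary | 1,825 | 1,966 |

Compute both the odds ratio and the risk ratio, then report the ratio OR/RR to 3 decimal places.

Cells: a = 342, b = 540, c = 1825, d = 1966.
OR = (342·1966)/(540·1825) = 672372/985500 = 0.68226
Risk in exposed = 342/882 = 0.38776; risk in unexposed = 1825/3791 = 0.48140; RR = 0.80547
OR/RR = 0.68226 / 0.80547 = 0.84704
The outcome is not rare, so the OR lies further from 1 than the RR.

0.847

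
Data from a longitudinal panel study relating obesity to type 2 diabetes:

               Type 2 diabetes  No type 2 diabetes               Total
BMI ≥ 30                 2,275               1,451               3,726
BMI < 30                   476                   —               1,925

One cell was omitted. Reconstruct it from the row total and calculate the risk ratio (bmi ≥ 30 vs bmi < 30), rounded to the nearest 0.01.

2.47

The missing cell is in the unexposed row: 1925 − 476 = 1449.
So a = 2275, b = 1451, c = 476, d = 1449.
RR = [a/(a+b)] / [c/(c+d)] = (2275/3726) / (476/1925) = 0.61057/0.24727 = 2.46923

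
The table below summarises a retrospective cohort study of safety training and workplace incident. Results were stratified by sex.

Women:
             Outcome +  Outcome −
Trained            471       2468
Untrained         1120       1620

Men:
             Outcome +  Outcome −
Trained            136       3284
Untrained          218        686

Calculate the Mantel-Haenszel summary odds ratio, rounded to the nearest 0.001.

0.239

OR_MH = Σ(aᵢdᵢ/nᵢ) / Σ(bᵢcᵢ/nᵢ), where nᵢ is the stratum total.
Stratum 1 (Women): n = 5679; a·d/n = 471·1620/5679 = 134.3582; b·c/n = 2468·1120/5679 = 486.7336
Stratum 2 (Men): n = 4324; a·d/n = 136·686/4324 = 21.5763; b·c/n = 3284·218/4324 = 165.5671
OR_MH = (134.3582 + 21.5763) / (486.7336 + 165.5671) = 155.9345 / 652.3006 = 0.23905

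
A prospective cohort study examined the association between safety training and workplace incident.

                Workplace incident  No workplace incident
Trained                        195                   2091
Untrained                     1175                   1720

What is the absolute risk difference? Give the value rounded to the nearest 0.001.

-0.321

Cells: a = 195, b = 2091, c = 1175, d = 1720.
Risk in exposed = 195/2286 = 0.085302; risk in unexposed = 1175/2895 = 0.405872.
Risk difference = 0.085302 − 0.405872 = -0.320570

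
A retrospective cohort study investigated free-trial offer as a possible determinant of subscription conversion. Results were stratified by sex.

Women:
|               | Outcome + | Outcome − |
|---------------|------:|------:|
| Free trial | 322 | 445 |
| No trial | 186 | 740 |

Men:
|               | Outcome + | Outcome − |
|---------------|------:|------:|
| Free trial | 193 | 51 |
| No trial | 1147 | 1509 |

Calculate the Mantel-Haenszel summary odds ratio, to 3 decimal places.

OR_MH = Σ(aᵢdᵢ/nᵢ) / Σ(bᵢcᵢ/nᵢ), where nᵢ is the stratum total.
Stratum 1 (Women): n = 1693; a·d/n = 322·740/1693 = 140.7442; b·c/n = 445·186/1693 = 48.8895
Stratum 2 (Men): n = 2900; a·d/n = 193·1509/2900 = 100.4266; b·c/n = 51·1147/2900 = 20.1714
OR_MH = (140.7442 + 100.4266) / (48.8895 + 20.1714) = 241.1708 / 69.0609 = 3.49215

3.492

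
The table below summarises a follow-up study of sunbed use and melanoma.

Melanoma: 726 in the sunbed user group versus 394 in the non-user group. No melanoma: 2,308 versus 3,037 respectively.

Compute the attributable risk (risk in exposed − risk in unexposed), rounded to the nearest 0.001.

From the description: a = 726, b = 2308, c = 394, d = 3037.
Risk in exposed = 726/3034 = 0.239288; risk in unexposed = 394/3431 = 0.114835.
Risk difference = 0.239288 − 0.114835 = 0.124453

0.124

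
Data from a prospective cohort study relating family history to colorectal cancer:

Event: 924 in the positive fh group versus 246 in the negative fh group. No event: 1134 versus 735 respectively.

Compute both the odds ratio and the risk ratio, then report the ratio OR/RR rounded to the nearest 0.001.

1.360

From the description: a = 924, b = 1134, c = 246, d = 735.
OR = (924·735)/(1134·246) = 679140/278964 = 2.43451
Risk in exposed = 924/2058 = 0.44898; risk in unexposed = 246/981 = 0.25076; RR = 1.79044
OR/RR = 2.43451 / 1.79044 = 1.35972
The outcome is not rare, so the OR lies further from 1 than the RR.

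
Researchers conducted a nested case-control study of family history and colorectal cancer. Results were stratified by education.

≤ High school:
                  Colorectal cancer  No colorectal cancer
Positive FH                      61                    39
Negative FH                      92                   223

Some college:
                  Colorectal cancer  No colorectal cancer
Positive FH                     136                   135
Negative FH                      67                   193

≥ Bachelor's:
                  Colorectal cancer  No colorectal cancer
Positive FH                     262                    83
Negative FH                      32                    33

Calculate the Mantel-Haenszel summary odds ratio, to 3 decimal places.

3.212

OR_MH = Σ(aᵢdᵢ/nᵢ) / Σ(bᵢcᵢ/nᵢ), where nᵢ is the stratum total.
Stratum 1 (≤ High school): n = 415; a·d/n = 61·223/415 = 32.7783; b·c/n = 39·92/415 = 8.6458
Stratum 2 (Some college): n = 531; a·d/n = 136·193/531 = 49.4313; b·c/n = 135·67/531 = 17.0339
Stratum 3 (≥ Bachelor's): n = 410; a·d/n = 262·33/410 = 21.0878; b·c/n = 83·32/410 = 6.4780
OR_MH = (32.7783 + 49.4313 + 21.0878) / (8.6458 + 17.0339 + 6.4780) = 103.2974 / 32.1577 = 3.21221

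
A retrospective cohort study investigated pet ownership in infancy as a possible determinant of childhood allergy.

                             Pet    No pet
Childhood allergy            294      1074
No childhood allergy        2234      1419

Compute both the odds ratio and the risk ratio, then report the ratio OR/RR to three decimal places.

0.644

Reading the table with exposure as columns: a = 294 (Pet, case), b = 2234 (Pet, non-case), c = 1074 (No pet, case), d = 1419.
OR = (294·1419)/(2234·1074) = 417186/2399316 = 0.17388
Risk in exposed = 294/2528 = 0.11630; risk in unexposed = 1074/2493 = 0.43081; RR = 0.26995
OR/RR = 0.17388 / 0.26995 = 0.64410
The outcome is not rare, so the OR lies further from 1 than the RR.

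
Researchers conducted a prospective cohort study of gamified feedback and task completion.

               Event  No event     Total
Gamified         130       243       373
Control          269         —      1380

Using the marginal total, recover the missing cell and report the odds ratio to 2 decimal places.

The missing cell is in the unexposed row: 1380 − 269 = 1111.
So a = 130, b = 243, c = 269, d = 1111.
OR = (a·d)/(b·c) = (130 × 1111) / (243 × 269) = 144430 / 65367 = 2.20952

2.21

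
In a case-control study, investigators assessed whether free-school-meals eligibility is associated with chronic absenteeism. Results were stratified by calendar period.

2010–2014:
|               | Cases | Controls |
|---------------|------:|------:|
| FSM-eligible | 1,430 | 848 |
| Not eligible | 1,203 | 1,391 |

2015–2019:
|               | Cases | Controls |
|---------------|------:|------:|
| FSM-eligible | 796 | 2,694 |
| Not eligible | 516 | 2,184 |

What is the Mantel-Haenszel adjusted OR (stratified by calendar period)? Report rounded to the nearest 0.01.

OR_MH = Σ(aᵢdᵢ/nᵢ) / Σ(bᵢcᵢ/nᵢ), where nᵢ is the stratum total.
Stratum 1 (2010–2014): n = 4872; a·d/n = 1430·1391/4872 = 408.2779; b·c/n = 848·1203/4872 = 209.3892
Stratum 2 (2015–2019): n = 6190; a·d/n = 796·2184/6190 = 280.8504; b·c/n = 2694·516/6190 = 224.5725
OR_MH = (408.2779 + 280.8504) / (209.3892 + 224.5725) = 689.1283 / 433.9617 = 1.58799

1.59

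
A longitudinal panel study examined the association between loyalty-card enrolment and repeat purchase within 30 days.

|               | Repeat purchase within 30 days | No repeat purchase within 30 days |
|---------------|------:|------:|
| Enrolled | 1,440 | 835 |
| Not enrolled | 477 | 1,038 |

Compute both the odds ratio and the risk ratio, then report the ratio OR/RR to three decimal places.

1.867

Cells: a = 1440, b = 835, c = 477, d = 1038.
OR = (1440·1038)/(835·477) = 1494720/398295 = 3.75280
Risk in exposed = 1440/2275 = 0.63297; risk in unexposed = 477/1515 = 0.31485; RR = 2.01037
OR/RR = 3.75280 / 2.01037 = 1.86672
The outcome is not rare, so the OR lies further from 1 than the RR.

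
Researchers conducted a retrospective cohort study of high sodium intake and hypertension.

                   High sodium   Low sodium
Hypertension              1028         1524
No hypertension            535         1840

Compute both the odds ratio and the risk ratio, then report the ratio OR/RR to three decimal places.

1.598

Reading the table with exposure as columns: a = 1028 (High sodium, case), b = 535 (High sodium, non-case), c = 1524 (Low sodium, case), d = 1840.
OR = (1028·1840)/(535·1524) = 1891520/815340 = 2.31992
Risk in exposed = 1028/1563 = 0.65771; risk in unexposed = 1524/3364 = 0.45303; RR = 1.45179
OR/RR = 2.31992 / 1.45179 = 1.59796
The outcome is not rare, so the OR lies further from 1 than the RR.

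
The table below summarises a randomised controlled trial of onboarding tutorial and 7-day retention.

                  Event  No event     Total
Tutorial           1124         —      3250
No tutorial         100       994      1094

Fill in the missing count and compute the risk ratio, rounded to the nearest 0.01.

The missing cell is in the exposed row: 3250 − 1124 = 2126.
So a = 1124, b = 2126, c = 100, d = 994.
RR = [a/(a+b)] / [c/(c+d)] = (1124/3250) / (100/1094) = 0.34585/0.09141 = 3.78356

3.78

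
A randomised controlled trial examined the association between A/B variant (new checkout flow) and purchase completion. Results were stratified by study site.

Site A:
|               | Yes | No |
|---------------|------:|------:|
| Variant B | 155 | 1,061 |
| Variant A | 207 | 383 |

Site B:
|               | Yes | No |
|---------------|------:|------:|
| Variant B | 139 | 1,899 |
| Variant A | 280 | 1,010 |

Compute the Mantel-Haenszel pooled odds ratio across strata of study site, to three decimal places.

0.267

OR_MH = Σ(aᵢdᵢ/nᵢ) / Σ(bᵢcᵢ/nᵢ), where nᵢ is the stratum total.
Stratum 1 (Site A): n = 1806; a·d/n = 155·383/1806 = 32.8710; b·c/n = 1061·207/1806 = 121.6096
Stratum 2 (Site B): n = 3328; a·d/n = 139·1010/3328 = 42.1845; b·c/n = 1899·280/3328 = 159.7716
OR_MH = (32.8710 + 42.1845) / (121.6096 + 159.7716) = 75.0555 / 281.3813 = 0.26674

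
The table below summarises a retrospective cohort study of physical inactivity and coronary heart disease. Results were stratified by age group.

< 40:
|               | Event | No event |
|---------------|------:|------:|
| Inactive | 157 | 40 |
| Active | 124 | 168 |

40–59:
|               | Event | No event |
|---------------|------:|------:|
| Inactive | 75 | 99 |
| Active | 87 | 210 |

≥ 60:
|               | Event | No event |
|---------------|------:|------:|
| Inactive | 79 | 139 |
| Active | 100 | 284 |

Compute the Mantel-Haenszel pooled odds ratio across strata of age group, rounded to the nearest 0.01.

OR_MH = Σ(aᵢdᵢ/nᵢ) / Σ(bᵢcᵢ/nᵢ), where nᵢ is the stratum total.
Stratum 1 (< 40): n = 489; a·d/n = 157·168/489 = 53.9387; b·c/n = 40·124/489 = 10.1431
Stratum 2 (40–59): n = 471; a·d/n = 75·210/471 = 33.4395; b·c/n = 99·87/471 = 18.2866
Stratum 3 (≥ 60): n = 602; a·d/n = 79·284/602 = 37.2691; b·c/n = 139·100/602 = 23.0897
OR_MH = (53.9387 + 33.4395 + 37.2691) / (10.1431 + 18.2866 + 23.0897) = 124.6472 / 51.5195 = 2.41942

2.42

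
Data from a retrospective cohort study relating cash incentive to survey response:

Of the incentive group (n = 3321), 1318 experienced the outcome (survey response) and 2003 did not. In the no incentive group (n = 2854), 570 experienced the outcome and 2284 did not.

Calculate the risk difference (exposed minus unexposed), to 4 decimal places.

0.1971

From the description: a = 1318, b = 2003, c = 570, d = 2284.
Risk in exposed = 1318/3321 = 0.396868; risk in unexposed = 570/2854 = 0.199720.
Risk difference = 0.396868 − 0.199720 = 0.197149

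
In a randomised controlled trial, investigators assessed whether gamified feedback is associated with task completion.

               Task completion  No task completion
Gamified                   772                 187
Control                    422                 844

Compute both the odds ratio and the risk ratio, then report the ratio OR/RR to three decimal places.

Cells: a = 772, b = 187, c = 422, d = 844.
OR = (772·844)/(187·422) = 651568/78914 = 8.25668
Risk in exposed = 772/959 = 0.80501; risk in unexposed = 422/1266 = 0.33333; RR = 2.41502
OR/RR = 8.25668 / 2.41502 = 3.41889
The outcome is not rare, so the OR lies further from 1 than the RR.

3.419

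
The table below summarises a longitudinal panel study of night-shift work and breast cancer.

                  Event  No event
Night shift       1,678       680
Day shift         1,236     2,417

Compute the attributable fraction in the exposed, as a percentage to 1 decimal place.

Cells: a = 1678, b = 680, c = 1236, d = 2417.
Risk in exposed = 1678/2358 = 0.71162; risk in unexposed = 1236/3653 = 0.33835.
RR = 0.71162/0.33835 = 2.10319
AR% = (RR − 1)/RR × 100 = (2.10319 − 1)/2.10319 × 100 = 52.4533%

52.5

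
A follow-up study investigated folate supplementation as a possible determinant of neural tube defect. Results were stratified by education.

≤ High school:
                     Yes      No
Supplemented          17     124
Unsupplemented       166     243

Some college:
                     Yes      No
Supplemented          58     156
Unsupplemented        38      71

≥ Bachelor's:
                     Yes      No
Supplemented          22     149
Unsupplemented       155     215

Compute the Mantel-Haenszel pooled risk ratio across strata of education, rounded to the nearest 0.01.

0.40

RR_MH = Σ(aᵢ·n₀ᵢ/nᵢ) / Σ(cᵢ·n₁ᵢ/nᵢ), with n₁ᵢ = aᵢ+bᵢ (exposed), n₀ᵢ = cᵢ+dᵢ (unexposed), nᵢ = n₁ᵢ+n₀ᵢ.
Stratum 1 (≤ High school): n₁ = 141, n₀ = 409, n = 550; a·n₀/n = 17·409/550 = 12.6418; c·n₁/n = 166·141/550 = 42.5564
Stratum 2 (Some college): n₁ = 214, n₀ = 109, n = 323; a·n₀/n = 58·109/323 = 19.5728; c·n₁/n = 38·214/323 = 25.1765
Stratum 3 (≥ Bachelor's): n₁ = 171, n₀ = 370, n = 541; a·n₀/n = 22·370/541 = 15.0462; c·n₁/n = 155·171/541 = 48.9926
RR_MH = (12.6418 + 19.5728 + 15.0462) / (42.5564 + 25.1765 + 48.9926) = 47.2608 / 116.7254 = 0.40489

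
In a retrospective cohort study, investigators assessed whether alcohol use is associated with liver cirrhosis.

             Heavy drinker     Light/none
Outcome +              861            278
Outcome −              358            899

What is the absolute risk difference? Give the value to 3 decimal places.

0.470

Reading the table with exposure as columns: a = 861 (Heavy drinker, case), b = 358 (Heavy drinker, non-case), c = 278 (Light/none, case), d = 899.
Risk in exposed = 861/1219 = 0.706317; risk in unexposed = 278/1177 = 0.236194.
Risk difference = 0.706317 − 0.236194 = 0.470123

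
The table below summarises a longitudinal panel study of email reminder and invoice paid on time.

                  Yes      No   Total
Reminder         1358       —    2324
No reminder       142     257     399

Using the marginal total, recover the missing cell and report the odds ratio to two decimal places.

The missing cell is in the exposed row: 2324 − 1358 = 966.
So a = 1358, b = 966, c = 142, d = 257.
OR = (a·d)/(b·c) = (1358 × 257) / (966 × 142) = 349006 / 137172 = 2.54429

2.54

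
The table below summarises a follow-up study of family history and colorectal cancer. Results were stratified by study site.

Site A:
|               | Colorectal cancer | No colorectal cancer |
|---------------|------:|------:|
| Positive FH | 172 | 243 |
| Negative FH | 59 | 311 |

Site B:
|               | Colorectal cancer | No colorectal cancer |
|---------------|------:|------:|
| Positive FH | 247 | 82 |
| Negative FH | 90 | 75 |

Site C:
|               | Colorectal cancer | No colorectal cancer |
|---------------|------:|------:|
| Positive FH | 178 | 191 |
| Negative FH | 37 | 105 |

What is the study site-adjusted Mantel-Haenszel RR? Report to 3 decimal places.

RR_MH = Σ(aᵢ·n₀ᵢ/nᵢ) / Σ(cᵢ·n₁ᵢ/nᵢ), with n₁ᵢ = aᵢ+bᵢ (exposed), n₀ᵢ = cᵢ+dᵢ (unexposed), nᵢ = n₁ᵢ+n₀ᵢ.
Stratum 1 (Site A): n₁ = 415, n₀ = 370, n = 785; a·n₀/n = 172·370/785 = 81.0701; c·n₁/n = 59·415/785 = 31.1911
Stratum 2 (Site B): n₁ = 329, n₀ = 165, n = 494; a·n₀/n = 247·165/494 = 82.5000; c·n₁/n = 90·329/494 = 59.9393
Stratum 3 (Site C): n₁ = 369, n₀ = 142, n = 511; a·n₀/n = 178·142/511 = 49.4638; c·n₁/n = 37·369/511 = 26.7182
RR_MH = (81.0701 + 82.5000 + 49.4638) / (31.1911 + 59.9393 + 26.7182) = 213.0339 / 117.8486 = 1.80769

1.808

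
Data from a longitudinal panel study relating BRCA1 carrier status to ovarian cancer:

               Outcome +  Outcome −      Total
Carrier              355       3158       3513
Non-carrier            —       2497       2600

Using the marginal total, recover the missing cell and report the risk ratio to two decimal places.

2.55

The missing cell is in the unexposed row: 2600 − 2497 = 103.
So a = 355, b = 3158, c = 103, d = 2497.
RR = [a/(a+b)] / [c/(c+d)] = (355/3513) / (103/2600) = 0.10105/0.03962 = 2.55086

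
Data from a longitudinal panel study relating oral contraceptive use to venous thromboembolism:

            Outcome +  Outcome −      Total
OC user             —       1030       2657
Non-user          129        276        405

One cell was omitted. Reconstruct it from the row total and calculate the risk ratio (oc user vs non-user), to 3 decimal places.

The missing cell is in the exposed row: 2657 − 1030 = 1627.
So a = 1627, b = 1030, c = 129, d = 276.
RR = [a/(a+b)] / [c/(c+d)] = (1627/2657) / (129/405) = 0.61234/0.31852 = 1.92248

1.922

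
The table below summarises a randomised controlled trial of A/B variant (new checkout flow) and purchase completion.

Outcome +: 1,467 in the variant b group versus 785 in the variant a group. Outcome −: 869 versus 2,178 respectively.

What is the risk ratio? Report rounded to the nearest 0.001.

2.370

From the description: a = 1467, b = 869, c = 785, d = 2178.
Risk in exposed = 1467/2336 = 0.62800; risk in unexposed = 785/2963 = 0.26493.
RR = 0.62800 / 0.26493 = 2.37039
The risk among the exposed is 2.37 times that among the unexposed.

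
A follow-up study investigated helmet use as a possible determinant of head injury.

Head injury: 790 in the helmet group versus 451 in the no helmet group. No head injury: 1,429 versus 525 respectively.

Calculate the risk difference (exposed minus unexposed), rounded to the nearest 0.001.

-0.106

From the description: a = 790, b = 1429, c = 451, d = 525.
Risk in exposed = 790/2219 = 0.356016; risk in unexposed = 451/976 = 0.462090.
Risk difference = 0.356016 − 0.462090 = -0.106074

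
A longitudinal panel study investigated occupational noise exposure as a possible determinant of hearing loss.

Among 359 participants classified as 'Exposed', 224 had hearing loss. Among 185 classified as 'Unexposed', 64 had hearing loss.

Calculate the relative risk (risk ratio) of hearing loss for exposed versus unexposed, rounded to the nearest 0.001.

1.804

From the description: a = 224, b = 135, c = 64, d = 121.
Risk in exposed = 224/359 = 0.62396; risk in unexposed = 64/185 = 0.34595.
RR = 0.62396 / 0.34595 = 1.80362
The risk among the exposed is 1.80 times that among the unexposed.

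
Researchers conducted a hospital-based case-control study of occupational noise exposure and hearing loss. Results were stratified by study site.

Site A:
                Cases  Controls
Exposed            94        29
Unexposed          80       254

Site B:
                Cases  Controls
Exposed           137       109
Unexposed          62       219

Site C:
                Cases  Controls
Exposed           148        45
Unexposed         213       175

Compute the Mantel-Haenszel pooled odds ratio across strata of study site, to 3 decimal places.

OR_MH = Σ(aᵢdᵢ/nᵢ) / Σ(bᵢcᵢ/nᵢ), where nᵢ is the stratum total.
Stratum 1 (Site A): n = 457; a·d/n = 94·254/457 = 52.2451; b·c/n = 29·80/457 = 5.0766
Stratum 2 (Site B): n = 527; a·d/n = 137·219/527 = 56.9317; b·c/n = 109·62/527 = 12.8235
Stratum 3 (Site C): n = 581; a·d/n = 148·175/581 = 44.5783; b·c/n = 45·213/581 = 16.4974
OR_MH = (52.2451 + 56.9317 + 44.5783) / (5.0766 + 12.8235 + 16.4974) = 153.7551 / 34.3975 = 4.46994

4.470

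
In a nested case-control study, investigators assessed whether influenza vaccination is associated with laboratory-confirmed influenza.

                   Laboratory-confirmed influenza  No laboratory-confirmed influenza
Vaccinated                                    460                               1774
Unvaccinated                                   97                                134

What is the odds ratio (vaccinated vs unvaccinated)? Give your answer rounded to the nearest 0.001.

0.358

Cells: a = 460, b = 1774, c = 97, d = 134.
OR = (a·d)/(b·c) = (460 × 134) / (1774 × 97) = 61640 / 172078 = 0.35821
Exposure is associated with lower odds of laboratory-confirmed influenza (OR = 0.36 < 1).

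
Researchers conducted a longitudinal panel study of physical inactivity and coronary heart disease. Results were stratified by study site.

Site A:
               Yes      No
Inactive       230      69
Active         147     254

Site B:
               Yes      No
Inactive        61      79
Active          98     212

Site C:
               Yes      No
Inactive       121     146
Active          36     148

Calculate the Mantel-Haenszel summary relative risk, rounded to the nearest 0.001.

1.947

RR_MH = Σ(aᵢ·n₀ᵢ/nᵢ) / Σ(cᵢ·n₁ᵢ/nᵢ), with n₁ᵢ = aᵢ+bᵢ (exposed), n₀ᵢ = cᵢ+dᵢ (unexposed), nᵢ = n₁ᵢ+n₀ᵢ.
Stratum 1 (Site A): n₁ = 299, n₀ = 401, n = 700; a·n₀/n = 230·401/700 = 131.7571; c·n₁/n = 147·299/700 = 62.7900
Stratum 2 (Site B): n₁ = 140, n₀ = 310, n = 450; a·n₀/n = 61·310/450 = 42.0222; c·n₁/n = 98·140/450 = 30.4889
Stratum 3 (Site C): n₁ = 267, n₀ = 184, n = 451; a·n₀/n = 121·184/451 = 49.3659; c·n₁/n = 36·267/451 = 21.3126
RR_MH = (131.7571 + 42.0222 + 49.3659) / (62.7900 + 30.4889 + 21.3126) = 223.1452 / 114.5915 = 1.94731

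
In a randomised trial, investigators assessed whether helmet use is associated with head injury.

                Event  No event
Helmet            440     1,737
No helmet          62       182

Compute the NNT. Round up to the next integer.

20

Risk in treated group = 440/2177 = 0.20211; risk in control = 62/244 = 0.25410.
Absolute risk reduction = 0.25410 − 0.20211 = 0.05199
NNT = 1 / ARR = 1 / 0.05199 = 19.236 → round up → 20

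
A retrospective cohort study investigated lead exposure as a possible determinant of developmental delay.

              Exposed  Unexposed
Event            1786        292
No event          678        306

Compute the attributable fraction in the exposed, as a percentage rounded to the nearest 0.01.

Reading the table with exposure as columns: a = 1786 (Exposed, case), b = 678 (Exposed, non-case), c = 292 (Unexposed, case), d = 306.
Risk in exposed = 1786/2464 = 0.72484; risk in unexposed = 292/598 = 0.48829.
RR = 0.72484/0.48829 = 1.48443
AR% = (RR − 1)/RR × 100 = (1.48443 − 1)/1.48443 × 100 = 32.6340%

32.63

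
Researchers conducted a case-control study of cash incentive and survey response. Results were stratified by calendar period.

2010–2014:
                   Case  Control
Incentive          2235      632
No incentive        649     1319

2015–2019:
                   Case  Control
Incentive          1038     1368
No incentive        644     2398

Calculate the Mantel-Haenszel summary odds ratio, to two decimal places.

4.33

OR_MH = Σ(aᵢdᵢ/nᵢ) / Σ(bᵢcᵢ/nᵢ), where nᵢ is the stratum total.
Stratum 1 (2010–2014): n = 4835; a·d/n = 2235·1319/4835 = 609.7135; b·c/n = 632·649/4835 = 84.8331
Stratum 2 (2015–2019): n = 5448; a·d/n = 1038·2398/5448 = 456.8877; b·c/n = 1368·644/5448 = 161.7093
OR_MH = (609.7135 + 456.8877) / (84.8331 + 161.7093) = 1066.6012 / 246.5423 = 4.32624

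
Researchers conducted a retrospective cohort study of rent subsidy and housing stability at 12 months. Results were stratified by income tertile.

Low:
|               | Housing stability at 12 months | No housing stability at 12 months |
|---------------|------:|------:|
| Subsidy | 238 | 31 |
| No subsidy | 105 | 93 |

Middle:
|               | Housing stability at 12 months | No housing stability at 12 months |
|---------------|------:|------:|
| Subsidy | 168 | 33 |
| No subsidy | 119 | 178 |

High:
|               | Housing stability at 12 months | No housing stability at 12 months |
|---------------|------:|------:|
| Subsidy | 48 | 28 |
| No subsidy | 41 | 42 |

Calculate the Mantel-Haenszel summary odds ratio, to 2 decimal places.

OR_MH = Σ(aᵢdᵢ/nᵢ) / Σ(bᵢcᵢ/nᵢ), where nᵢ is the stratum total.
Stratum 1 (Low): n = 467; a·d/n = 238·93/467 = 47.3961; b·c/n = 31·105/467 = 6.9700
Stratum 2 (Middle): n = 498; a·d/n = 168·178/498 = 60.0482; b·c/n = 33·119/498 = 7.8855
Stratum 3 (High): n = 159; a·d/n = 48·42/159 = 12.6792; b·c/n = 28·41/159 = 7.2201
OR_MH = (47.3961 + 60.0482 + 12.6792) / (6.9700 + 7.8855 + 7.2201) = 120.1236 / 22.0757 = 5.44144

5.44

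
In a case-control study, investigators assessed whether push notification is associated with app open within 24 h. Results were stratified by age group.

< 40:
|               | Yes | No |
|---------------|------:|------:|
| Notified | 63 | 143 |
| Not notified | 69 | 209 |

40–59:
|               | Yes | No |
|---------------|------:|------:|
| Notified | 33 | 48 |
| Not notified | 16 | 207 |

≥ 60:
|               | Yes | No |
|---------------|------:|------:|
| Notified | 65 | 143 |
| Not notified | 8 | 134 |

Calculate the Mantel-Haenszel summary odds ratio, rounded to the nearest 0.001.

2.848

OR_MH = Σ(aᵢdᵢ/nᵢ) / Σ(bᵢcᵢ/nᵢ), where nᵢ is the stratum total.
Stratum 1 (< 40): n = 484; a·d/n = 63·209/484 = 27.2045; b·c/n = 143·69/484 = 20.3864
Stratum 2 (40–59): n = 304; a·d/n = 33·207/304 = 22.4704; b·c/n = 48·16/304 = 2.5263
Stratum 3 (≥ 60): n = 350; a·d/n = 65·134/350 = 24.8857; b·c/n = 143·8/350 = 3.2686
OR_MH = (27.2045 + 22.4704 + 24.8857) / (20.3864 + 2.5263 + 3.2686) = 74.5607 / 26.1813 = 2.84786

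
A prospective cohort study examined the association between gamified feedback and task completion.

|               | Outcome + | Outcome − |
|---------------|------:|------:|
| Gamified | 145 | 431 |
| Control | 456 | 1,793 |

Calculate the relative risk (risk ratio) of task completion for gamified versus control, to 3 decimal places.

1.242

Cells: a = 145, b = 431, c = 456, d = 1793.
Risk in exposed = 145/576 = 0.25174; risk in unexposed = 456/2249 = 0.20276.
RR = 0.25174 / 0.20276 = 1.24157
The risk among the exposed is 1.24 times that among the unexposed.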